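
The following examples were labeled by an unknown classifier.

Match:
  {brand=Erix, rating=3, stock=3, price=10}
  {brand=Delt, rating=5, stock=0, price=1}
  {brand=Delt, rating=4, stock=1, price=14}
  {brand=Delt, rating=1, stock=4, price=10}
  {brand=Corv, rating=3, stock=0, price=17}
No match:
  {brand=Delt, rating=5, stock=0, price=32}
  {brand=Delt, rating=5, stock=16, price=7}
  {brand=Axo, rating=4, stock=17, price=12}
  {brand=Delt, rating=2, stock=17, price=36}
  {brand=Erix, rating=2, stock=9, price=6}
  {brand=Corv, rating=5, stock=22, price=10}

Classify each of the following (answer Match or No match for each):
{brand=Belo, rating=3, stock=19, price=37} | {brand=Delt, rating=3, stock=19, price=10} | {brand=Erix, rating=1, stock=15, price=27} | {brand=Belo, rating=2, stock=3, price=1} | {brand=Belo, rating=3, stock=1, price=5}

No match, No match, No match, Match, Match

A rule that fits every label: stock ≤ 4 AND price ≤ 17 — true of each 'Match' example, false of each 'No match' one.
{brand=Belo, rating=3, stock=19, price=37} → stock = 19, price = 37 → No match. {brand=Delt, rating=3, stock=19, price=10} → stock = 19, price = 10 → No match. {brand=Erix, rating=1, stock=15, price=27} → stock = 15, price = 27 → No match. {brand=Belo, rating=2, stock=3, price=1} → stock = 3, price = 1 → Match. {brand=Belo, rating=3, stock=1, price=5} → stock = 1, price = 5 → Match.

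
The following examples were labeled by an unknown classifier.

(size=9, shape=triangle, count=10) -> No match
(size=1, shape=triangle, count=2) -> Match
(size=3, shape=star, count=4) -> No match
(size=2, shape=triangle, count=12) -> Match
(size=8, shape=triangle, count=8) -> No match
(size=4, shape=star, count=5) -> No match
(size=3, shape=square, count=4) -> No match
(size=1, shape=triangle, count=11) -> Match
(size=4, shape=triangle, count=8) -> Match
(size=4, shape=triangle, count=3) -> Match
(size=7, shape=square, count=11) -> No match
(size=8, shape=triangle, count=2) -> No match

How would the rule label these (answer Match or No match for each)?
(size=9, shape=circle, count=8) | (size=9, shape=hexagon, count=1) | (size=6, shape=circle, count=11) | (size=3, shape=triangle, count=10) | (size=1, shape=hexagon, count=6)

No match, No match, No match, Match, No match

The distinguishing property — shape is triangle AND size ≤ 4 — holds for all the 'Match' cases and none of the 'No match' cases.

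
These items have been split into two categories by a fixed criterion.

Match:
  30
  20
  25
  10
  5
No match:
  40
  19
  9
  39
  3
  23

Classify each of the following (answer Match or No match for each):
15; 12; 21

Match, No match, No match

The distinguishing property — multiple of 5 AND at most 30 — holds for all the 'Match' cases and none of the 'No match' cases.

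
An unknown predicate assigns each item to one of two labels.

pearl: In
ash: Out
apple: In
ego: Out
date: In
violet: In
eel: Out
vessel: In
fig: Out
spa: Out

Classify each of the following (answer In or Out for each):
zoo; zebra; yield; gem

The simplest hypothesis consistent with all the labels is: length ≥ 4.
zoo → length 3 → Out. zebra → length 5 → In. yield → length 5 → In. gem → length 3 → Out.

Out, In, In, Out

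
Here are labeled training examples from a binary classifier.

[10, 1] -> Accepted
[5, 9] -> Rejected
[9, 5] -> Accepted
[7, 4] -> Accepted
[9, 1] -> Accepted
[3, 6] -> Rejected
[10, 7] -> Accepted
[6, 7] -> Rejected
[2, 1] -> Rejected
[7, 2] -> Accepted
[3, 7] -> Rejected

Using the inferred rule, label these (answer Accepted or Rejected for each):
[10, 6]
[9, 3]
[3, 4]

Accepted, Accepted, Rejected

One predicate separates the groups cleanly: first ≥ 7.
[10, 6]: first 10, passes → Accepted. [9, 3]: first 9, passes → Accepted. [3, 4]: first 3, doesn't qualify → Rejected.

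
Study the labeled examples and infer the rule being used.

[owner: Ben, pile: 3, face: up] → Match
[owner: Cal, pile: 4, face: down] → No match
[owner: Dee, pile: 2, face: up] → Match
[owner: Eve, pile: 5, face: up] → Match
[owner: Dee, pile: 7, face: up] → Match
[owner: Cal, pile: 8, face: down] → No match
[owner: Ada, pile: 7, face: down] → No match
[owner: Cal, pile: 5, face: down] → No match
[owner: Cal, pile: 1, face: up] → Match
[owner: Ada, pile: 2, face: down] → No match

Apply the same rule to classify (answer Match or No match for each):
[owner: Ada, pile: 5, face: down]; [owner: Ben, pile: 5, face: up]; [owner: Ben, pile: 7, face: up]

Comparing the two groups points to one rule — face is up.
[owner: Ada, pile: 5, face: down] → face is down → No match. [owner: Ben, pile: 5, face: up] → face is up → Match. [owner: Ben, pile: 7, face: up] → face is up → Match.

No match, Match, Match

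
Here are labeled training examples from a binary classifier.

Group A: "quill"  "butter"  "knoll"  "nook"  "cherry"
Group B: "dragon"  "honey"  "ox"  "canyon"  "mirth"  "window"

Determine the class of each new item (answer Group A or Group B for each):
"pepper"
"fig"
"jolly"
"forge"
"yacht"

The rule appears to be: has a double letter.
"pepper" — 'pp' doubled, hence Group A.
"fig" — no doubled letter, hence Group B.
"jolly" — 'll' doubled, hence Group A.
"forge" — no doubled letter, hence Group B.
"yacht" — no doubled letter, hence Group B.

Group A, Group B, Group A, Group B, Group B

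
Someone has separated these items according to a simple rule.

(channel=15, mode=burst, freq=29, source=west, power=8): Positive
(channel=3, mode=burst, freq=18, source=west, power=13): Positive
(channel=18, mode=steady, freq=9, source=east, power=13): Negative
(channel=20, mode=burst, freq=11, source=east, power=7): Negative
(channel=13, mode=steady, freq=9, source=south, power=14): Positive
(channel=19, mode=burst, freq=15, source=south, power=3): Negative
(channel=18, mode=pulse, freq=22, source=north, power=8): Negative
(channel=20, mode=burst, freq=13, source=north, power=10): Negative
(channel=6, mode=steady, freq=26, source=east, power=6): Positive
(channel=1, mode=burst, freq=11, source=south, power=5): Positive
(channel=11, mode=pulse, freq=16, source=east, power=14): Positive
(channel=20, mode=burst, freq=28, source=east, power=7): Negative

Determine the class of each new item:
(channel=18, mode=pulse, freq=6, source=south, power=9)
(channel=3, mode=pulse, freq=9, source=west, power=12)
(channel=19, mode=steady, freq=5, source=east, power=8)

The common property of the 'Positive' items is: channel ≤ 15. No 'Negative' item has it.
(channel=18, mode=pulse, freq=6, source=south, power=9) — channel = 18, hence Negative.
(channel=3, mode=pulse, freq=9, source=west, power=12) — channel = 3, hence Positive.
(channel=19, mode=steady, freq=5, source=east, power=8) — channel = 19, hence Negative.

Negative, Positive, Negative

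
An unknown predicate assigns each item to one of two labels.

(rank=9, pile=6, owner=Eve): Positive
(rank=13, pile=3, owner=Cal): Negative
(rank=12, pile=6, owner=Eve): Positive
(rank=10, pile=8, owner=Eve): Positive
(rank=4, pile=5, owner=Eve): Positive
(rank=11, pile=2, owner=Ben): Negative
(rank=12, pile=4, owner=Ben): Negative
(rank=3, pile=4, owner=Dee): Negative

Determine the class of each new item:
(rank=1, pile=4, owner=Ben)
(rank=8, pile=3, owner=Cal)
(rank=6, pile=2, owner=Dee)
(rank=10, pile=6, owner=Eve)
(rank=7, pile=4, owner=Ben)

Negative, Negative, Negative, Positive, Negative

The common property of the 'Positive' items is: owner is Eve. No 'Negative' item has it.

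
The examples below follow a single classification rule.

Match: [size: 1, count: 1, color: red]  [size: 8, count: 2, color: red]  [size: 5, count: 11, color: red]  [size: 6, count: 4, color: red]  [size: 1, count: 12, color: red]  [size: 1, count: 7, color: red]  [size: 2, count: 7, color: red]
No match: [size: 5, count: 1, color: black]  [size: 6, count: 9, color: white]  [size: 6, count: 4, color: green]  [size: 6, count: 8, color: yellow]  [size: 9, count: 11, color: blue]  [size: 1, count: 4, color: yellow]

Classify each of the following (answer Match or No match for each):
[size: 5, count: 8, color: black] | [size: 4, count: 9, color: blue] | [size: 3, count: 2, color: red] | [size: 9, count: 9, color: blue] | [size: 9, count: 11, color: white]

The pattern is that an item is 'Match' exactly when: color is red.
[size: 5, count: 8, color: black] → color is black → No match.
[size: 4, count: 9, color: blue] → color is blue → No match.
[size: 3, count: 2, color: red] → color is red → Match.
[size: 9, count: 9, color: blue] → color is blue → No match.
[size: 9, count: 11, color: white] → color is white → No match.

No match, No match, Match, No match, No match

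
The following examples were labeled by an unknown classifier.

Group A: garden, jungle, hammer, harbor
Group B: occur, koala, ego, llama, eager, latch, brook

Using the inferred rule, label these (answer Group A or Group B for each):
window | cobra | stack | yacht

Group A, Group B, Group B, Group B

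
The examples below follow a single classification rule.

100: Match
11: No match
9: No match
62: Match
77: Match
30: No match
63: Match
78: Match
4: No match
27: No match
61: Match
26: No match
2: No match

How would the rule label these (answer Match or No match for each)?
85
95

The pattern is that an item is 'Match' exactly when: at least 61.

Match, Match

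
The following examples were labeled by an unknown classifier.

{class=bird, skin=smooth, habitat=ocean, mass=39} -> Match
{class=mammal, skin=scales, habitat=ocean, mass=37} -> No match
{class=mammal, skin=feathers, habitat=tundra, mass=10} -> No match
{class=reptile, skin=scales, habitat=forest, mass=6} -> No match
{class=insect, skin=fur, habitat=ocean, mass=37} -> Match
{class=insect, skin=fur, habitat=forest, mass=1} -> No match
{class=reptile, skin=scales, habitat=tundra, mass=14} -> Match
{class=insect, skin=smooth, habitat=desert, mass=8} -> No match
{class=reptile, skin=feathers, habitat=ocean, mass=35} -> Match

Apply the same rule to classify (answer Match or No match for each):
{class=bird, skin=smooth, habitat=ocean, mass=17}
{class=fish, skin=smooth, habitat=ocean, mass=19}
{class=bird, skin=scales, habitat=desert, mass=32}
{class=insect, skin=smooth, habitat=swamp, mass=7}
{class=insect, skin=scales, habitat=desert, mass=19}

Match, Match, Match, No match, Match

One predicate separates the groups cleanly: class is not mammal AND mass ≥ 10.
Match: {class=bird, skin=smooth, habitat=ocean, mass=17}, since class is bird, mass = 17. Match: {class=fish, skin=smooth, habitat=ocean, mass=19}, since class is fish, mass = 19. Match: {class=bird, skin=scales, habitat=desert, mass=32}, since class is bird, mass = 32. No match: {class=insect, skin=smooth, habitat=swamp, mass=7}, since class is insect, mass = 7. Match: {class=insect, skin=scales, habitat=desert, mass=19}, since class is insect, mass = 19.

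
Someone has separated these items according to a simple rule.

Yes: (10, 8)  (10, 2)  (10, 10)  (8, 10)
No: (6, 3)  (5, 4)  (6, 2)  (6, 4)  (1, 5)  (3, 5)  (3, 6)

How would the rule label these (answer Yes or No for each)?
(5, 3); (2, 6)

No, No

The classifier is using: sum ≥ 12.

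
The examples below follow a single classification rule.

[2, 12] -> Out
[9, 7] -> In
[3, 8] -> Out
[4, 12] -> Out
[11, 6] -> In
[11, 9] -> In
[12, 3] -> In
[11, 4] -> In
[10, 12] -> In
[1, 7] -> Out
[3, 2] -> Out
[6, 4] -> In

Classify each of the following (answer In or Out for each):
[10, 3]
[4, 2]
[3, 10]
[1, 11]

In, Out, Out, Out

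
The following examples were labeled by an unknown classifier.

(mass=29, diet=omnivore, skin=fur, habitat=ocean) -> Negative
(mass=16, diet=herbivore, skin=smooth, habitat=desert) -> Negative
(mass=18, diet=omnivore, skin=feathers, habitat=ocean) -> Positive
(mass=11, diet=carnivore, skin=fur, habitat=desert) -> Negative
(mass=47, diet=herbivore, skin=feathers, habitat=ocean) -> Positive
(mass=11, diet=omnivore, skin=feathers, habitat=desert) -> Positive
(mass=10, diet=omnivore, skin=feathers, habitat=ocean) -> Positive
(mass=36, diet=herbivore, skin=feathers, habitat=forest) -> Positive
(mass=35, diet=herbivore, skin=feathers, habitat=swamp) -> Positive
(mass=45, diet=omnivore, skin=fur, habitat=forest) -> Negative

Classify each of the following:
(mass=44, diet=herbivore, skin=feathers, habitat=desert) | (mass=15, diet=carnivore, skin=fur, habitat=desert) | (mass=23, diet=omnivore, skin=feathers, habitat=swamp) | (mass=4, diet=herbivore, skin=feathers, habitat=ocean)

Positive, Negative, Positive, Positive

Checking candidate rules against both groups, what survives is: skin is feathers.
(mass=44, diet=herbivore, skin=feathers, habitat=desert): skin is feathers, fits → Positive.
(mass=15, diet=carnivore, skin=fur, habitat=desert): skin is fur, lacks this property → Negative.
(mass=23, diet=omnivore, skin=feathers, habitat=swamp): skin is feathers, fits → Positive.
(mass=4, diet=herbivore, skin=feathers, habitat=ocean): skin is feathers, fits → Positive.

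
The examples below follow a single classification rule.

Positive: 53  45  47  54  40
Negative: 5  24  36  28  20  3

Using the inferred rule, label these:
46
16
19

'Positive' ⟺ at least 40.

Positive, Negative, Negative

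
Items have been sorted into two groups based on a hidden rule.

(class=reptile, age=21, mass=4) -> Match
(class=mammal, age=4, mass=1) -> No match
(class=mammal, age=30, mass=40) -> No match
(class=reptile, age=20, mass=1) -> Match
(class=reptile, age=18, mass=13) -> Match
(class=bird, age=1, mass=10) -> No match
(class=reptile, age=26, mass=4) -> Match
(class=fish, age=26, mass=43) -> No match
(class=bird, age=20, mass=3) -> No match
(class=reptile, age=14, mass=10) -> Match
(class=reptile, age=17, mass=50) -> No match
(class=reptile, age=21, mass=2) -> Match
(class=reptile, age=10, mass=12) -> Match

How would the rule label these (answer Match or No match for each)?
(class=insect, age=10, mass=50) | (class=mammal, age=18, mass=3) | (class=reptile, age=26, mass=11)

No match, No match, Match

Every 'Match' example satisfies: class is reptile AND mass ≤ 13. None of the 'No match' examples do.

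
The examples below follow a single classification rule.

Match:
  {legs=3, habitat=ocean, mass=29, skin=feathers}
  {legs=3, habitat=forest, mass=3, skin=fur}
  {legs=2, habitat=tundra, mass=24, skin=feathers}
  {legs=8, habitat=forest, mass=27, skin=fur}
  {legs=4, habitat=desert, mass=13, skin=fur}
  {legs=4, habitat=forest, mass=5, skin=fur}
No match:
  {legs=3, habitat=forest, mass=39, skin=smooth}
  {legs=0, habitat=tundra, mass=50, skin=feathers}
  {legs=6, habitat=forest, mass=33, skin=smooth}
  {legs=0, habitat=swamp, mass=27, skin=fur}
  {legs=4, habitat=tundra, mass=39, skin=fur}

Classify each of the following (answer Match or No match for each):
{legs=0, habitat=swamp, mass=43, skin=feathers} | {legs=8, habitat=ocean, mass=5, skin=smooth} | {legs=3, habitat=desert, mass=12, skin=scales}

No match, Match, Match

All 'Match' examples share one property — mass ≤ 29 AND legs ≥ 2 — and every 'No match' example lacks it.
{legs=0, habitat=swamp, mass=43, skin=feathers} — mass = 43, legs = 0, hence No match.
{legs=8, habitat=ocean, mass=5, skin=smooth} — mass = 5, legs = 8, hence Match.
{legs=3, habitat=desert, mass=12, skin=scales} — mass = 12, legs = 3, hence Match.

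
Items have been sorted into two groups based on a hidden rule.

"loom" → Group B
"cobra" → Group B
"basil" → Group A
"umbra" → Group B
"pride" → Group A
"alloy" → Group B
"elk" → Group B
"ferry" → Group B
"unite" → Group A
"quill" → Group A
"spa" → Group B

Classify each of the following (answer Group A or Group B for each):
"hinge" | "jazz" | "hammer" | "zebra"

The classifier is using: contains 'i'.
Group A: "hinge", since has 'i'.
Group B: "jazz", since no 'i'.
Group B: "hammer", since no 'i'.
Group B: "zebra", since no 'i'.

Group A, Group B, Group B, Group B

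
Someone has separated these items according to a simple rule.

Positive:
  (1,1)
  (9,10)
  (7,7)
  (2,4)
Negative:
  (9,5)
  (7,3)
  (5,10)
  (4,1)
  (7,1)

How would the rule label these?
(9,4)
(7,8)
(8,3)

Rule: |first − second| ≤ 2. This holds for each 'Positive' example and fails for each 'Negative' one.
Negative: (9,4), since |9−4| = 5.
Positive: (7,8), since |7−8| = 1.
Negative: (8,3), since |8−3| = 5.

Negative, Positive, Negative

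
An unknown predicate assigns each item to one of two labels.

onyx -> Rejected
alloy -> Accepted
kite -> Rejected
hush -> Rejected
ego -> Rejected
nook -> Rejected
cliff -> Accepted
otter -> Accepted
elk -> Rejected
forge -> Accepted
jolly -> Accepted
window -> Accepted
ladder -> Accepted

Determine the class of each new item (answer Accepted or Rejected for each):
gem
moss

The classifier is using: length ≥ 5.
gem — length 3, hence Rejected. moss — length 4, hence Rejected.

Rejected, Rejected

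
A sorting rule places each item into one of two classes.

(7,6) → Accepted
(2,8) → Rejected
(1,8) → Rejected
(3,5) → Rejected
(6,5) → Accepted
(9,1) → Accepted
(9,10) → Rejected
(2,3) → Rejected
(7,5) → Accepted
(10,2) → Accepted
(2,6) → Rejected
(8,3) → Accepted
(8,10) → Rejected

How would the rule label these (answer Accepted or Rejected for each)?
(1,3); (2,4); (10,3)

Rejected, Rejected, Accepted

'Accepted' ⟺ first > second.
(1,3): Rejected (1 < 3). (2,4): Rejected (2 < 4). (10,3): Accepted (10 > 3).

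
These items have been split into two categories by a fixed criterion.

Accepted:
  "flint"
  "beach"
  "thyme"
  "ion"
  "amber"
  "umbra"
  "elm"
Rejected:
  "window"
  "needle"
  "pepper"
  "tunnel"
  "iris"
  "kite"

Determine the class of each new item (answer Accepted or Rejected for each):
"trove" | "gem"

The distinguishing property — odd length — holds for all the 'Accepted' cases and none of the 'Rejected' cases.
"trove": length 5, has this property → Accepted. "gem": length 3, has this property → Accepted.

Accepted, Accepted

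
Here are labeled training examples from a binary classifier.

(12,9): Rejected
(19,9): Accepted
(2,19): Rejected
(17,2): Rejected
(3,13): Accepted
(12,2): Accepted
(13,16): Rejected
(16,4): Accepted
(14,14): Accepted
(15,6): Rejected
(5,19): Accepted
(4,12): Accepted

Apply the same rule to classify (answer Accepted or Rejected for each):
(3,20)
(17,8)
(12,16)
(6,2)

Rejected, Rejected, Accepted, Accepted

The simplest hypothesis consistent with all the labels is: sum is even.
Rejected: (3,20), since 3+20 = 23.
Rejected: (17,8), since 17+8 = 25.
Accepted: (12,16), since 12+16 = 28.
Accepted: (6,2), since 6+2 = 8.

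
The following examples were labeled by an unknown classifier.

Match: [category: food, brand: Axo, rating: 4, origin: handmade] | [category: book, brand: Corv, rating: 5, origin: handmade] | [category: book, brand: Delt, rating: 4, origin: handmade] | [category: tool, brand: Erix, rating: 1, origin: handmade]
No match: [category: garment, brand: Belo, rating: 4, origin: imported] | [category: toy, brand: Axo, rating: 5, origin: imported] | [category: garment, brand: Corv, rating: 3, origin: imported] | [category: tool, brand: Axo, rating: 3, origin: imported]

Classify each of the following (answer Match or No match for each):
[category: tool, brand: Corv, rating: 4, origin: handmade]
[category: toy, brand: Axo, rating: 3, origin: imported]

Match, No match

The distinguishing property — origin is handmade — holds for all the 'Match' cases and none of the 'No match' cases.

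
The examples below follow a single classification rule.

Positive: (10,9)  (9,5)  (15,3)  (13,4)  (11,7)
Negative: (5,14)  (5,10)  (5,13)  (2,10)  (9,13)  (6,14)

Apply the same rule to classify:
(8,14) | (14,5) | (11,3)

Negative, Positive, Positive

The common property of the 'Positive' items is: first > second. No 'Negative' item has it.
(8,14) → 8 < 14 → Negative. (14,5) → 14 > 5 → Positive. (11,3) → 11 > 3 → Positive.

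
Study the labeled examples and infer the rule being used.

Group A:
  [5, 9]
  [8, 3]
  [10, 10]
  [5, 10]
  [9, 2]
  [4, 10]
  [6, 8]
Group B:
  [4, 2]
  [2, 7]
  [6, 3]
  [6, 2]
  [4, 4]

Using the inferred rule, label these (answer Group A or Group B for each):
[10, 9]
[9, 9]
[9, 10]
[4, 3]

All 'Group A' examples share one property — sum ≥ 11 — and every 'Group B' example lacks it.
[10, 9]: 10+9 = 19 — qualifies, so Group A. [9, 9]: 9+9 = 18 — qualifies, so Group A. [9, 10]: 9+10 = 19 — qualifies, so Group A. [4, 3]: 4+3 = 7 — does not fit, so Group B.

Group A, Group A, Group A, Group B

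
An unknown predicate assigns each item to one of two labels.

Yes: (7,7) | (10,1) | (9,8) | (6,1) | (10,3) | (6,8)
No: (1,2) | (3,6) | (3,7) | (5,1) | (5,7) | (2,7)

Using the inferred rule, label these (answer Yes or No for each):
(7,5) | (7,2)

Yes, Yes

The rule appears to be: first ≥ 6.
(7,5): first 7, fits → Yes.
(7,2): first 7, fits → Yes.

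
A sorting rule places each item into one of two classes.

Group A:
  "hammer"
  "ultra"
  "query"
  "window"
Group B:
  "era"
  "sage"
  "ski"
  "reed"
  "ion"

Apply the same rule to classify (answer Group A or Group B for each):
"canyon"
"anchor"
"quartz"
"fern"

Group A, Group A, Group A, Group B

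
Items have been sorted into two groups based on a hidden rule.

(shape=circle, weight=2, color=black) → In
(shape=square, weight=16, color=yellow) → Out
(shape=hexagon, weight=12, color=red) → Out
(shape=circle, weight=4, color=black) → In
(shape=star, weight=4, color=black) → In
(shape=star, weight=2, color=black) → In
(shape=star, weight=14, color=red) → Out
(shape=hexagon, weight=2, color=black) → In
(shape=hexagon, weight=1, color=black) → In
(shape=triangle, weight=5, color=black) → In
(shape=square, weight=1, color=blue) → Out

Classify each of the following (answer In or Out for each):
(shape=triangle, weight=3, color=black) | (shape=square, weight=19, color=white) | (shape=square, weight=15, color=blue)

In, Out, Out

Rule: color is black. This holds for each 'In' example and fails for each 'Out' one.
In: (shape=triangle, weight=3, color=black), since color is black. Out: (shape=square, weight=19, color=white), since color is white. Out: (shape=square, weight=15, color=blue), since color is blue.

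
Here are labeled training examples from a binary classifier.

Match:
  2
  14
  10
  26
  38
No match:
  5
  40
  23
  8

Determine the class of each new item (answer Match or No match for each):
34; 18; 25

Match, Match, No match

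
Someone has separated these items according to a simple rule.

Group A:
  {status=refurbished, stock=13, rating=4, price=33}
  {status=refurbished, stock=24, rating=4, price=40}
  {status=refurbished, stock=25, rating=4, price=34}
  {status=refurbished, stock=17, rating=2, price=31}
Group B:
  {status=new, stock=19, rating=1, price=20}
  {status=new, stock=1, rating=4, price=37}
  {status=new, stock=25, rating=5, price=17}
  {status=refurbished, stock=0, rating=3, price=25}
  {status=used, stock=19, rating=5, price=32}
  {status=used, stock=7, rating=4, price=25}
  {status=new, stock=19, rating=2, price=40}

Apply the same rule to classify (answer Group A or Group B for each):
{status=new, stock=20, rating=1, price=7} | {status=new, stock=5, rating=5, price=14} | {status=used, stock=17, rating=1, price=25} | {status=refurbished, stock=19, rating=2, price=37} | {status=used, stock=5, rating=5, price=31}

Group B, Group B, Group B, Group A, Group B

'Group A' ⟺ status is refurbished AND stock ≥ 1.
{status=new, stock=20, rating=1, price=7}: status is new, stock = 20, fails the rule → Group B. {status=new, stock=5, rating=5, price=14}: status is new, stock = 5, fails the rule → Group B. {status=used, stock=17, rating=1, price=25}: status is used, stock = 17, fails the rule → Group B. {status=refurbished, stock=19, rating=2, price=37}: status is refurbished, stock = 19, checks out → Group A. {status=used, stock=5, rating=5, price=31}: status is used, stock = 5, fails the rule → Group B.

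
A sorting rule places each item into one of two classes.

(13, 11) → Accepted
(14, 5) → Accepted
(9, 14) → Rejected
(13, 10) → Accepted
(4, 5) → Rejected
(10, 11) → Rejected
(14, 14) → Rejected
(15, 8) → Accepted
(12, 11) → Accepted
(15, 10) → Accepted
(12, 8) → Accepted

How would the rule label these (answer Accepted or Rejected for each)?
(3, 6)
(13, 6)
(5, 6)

Looking at the examples, the only property every 'Accepted' case has and every 'Rejected' case lacks is: first > second.
Rejected: (3, 6), since 3 < 6.
Accepted: (13, 6), since 13 > 6.
Rejected: (5, 6), since 5 < 6.

Rejected, Accepted, Rejected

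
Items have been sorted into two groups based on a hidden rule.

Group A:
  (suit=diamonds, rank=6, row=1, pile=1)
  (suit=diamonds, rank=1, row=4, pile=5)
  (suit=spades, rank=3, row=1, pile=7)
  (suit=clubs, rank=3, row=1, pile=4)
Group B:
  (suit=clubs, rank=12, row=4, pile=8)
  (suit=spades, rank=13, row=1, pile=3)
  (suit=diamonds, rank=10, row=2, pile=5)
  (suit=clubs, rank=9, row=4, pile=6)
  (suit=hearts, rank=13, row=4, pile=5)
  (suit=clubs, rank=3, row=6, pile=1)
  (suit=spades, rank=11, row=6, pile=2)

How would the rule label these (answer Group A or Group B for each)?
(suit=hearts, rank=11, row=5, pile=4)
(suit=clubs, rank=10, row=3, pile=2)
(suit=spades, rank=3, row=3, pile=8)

Group B, Group B, Group A

The rule appears to be: row ≤ 4 AND rank ≤ 6.
(suit=hearts, rank=11, row=5, pile=4): Group B (row = 5, rank = 11). (suit=clubs, rank=10, row=3, pile=2): Group B (row = 3, rank = 10). (suit=spades, rank=3, row=3, pile=8): Group A (row = 3, rank = 3).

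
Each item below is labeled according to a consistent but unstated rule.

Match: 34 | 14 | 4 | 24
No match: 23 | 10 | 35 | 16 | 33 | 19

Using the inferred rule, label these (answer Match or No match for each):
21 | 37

Rule: ends in digit 4. This holds for each 'Match' example and fails for each 'No match' one.

No match, No match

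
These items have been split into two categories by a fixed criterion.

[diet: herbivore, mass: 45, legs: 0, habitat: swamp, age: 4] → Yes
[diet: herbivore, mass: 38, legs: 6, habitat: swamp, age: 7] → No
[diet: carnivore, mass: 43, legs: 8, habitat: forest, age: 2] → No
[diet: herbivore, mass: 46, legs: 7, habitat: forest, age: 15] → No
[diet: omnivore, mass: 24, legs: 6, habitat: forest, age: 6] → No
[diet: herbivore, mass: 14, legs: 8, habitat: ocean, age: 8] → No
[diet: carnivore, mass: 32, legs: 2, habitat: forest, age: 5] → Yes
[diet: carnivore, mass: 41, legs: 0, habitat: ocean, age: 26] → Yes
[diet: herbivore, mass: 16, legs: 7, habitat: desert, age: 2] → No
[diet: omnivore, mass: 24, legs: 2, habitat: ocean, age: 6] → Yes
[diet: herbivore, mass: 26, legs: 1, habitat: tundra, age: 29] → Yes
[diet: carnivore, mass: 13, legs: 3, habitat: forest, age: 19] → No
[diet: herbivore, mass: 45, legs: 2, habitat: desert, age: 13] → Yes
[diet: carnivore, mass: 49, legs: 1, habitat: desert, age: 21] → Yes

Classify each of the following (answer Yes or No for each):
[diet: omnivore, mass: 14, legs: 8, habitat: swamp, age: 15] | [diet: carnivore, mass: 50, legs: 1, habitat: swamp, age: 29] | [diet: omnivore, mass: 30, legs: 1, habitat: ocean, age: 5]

No, Yes, Yes

The common property of the 'Yes' items is: legs ≤ 2. No 'No' item has it.
[diet: omnivore, mass: 14, legs: 8, habitat: swamp, age: 15]: No (legs = 8). [diet: carnivore, mass: 50, legs: 1, habitat: swamp, age: 29]: Yes (legs = 1). [diet: omnivore, mass: 30, legs: 1, habitat: ocean, age: 5]: Yes (legs = 1).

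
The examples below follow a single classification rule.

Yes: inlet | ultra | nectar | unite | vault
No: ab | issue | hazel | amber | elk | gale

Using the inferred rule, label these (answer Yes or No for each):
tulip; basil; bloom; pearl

Yes, No, No, No

A rule that fits every label: contains 't' — true of each 'Yes' example, false of each 'No' one.
tulip: Yes (has 't').
basil: No (no 't').
bloom: No (no 't').
pearl: No (no 't').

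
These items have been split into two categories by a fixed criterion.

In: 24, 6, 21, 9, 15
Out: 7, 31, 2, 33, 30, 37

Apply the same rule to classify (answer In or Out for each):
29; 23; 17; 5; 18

The distinguishing property — multiple of 3 AND at most 24 — holds for all the 'In' cases and none of the 'Out' cases.

Out, Out, Out, Out, In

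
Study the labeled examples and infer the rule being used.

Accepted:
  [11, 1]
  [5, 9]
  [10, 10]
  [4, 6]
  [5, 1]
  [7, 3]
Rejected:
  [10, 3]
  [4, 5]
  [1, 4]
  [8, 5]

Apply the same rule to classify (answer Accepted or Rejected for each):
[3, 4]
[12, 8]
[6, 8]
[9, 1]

Rejected, Accepted, Accepted, Accepted

Every 'Accepted' example satisfies: sum is even. None of the 'Rejected' examples do.
Rejected: [3, 4], since 3+4 = 7. Accepted: [12, 8], since 12+8 = 20. Accepted: [6, 8], since 6+8 = 14. Accepted: [9, 1], since 9+1 = 10.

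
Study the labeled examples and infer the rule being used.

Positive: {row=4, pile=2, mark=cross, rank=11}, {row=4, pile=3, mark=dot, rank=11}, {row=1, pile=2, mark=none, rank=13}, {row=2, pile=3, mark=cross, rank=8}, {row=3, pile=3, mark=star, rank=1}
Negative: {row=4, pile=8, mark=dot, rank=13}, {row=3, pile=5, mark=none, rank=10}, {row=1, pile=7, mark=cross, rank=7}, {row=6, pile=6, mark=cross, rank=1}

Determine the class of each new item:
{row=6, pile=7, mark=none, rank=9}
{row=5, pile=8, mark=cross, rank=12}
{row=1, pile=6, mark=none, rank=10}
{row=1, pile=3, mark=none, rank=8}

Negative, Negative, Negative, Positive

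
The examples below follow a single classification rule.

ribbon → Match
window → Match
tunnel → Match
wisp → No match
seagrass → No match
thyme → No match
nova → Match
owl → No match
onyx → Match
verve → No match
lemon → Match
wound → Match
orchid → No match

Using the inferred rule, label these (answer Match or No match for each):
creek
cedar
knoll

No match, No match, Match

Comparing the two groups points to one rule — contains 'n'.
No match: creek, since no 'n'.
No match: cedar, since no 'n'.
Match: knoll, since has 'n'.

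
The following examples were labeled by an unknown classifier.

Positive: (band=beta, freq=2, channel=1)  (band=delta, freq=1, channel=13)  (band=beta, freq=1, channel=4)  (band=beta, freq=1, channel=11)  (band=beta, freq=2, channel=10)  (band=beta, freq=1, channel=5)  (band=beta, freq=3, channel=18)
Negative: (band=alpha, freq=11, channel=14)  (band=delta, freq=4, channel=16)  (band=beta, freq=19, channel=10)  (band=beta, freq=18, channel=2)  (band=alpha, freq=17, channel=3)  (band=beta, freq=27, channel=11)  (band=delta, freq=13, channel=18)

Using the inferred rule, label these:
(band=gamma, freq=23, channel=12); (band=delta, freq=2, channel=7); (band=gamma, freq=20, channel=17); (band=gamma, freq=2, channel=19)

Every 'Positive' example satisfies: freq ≤ 3. None of the 'Negative' examples do.
(band=gamma, freq=23, channel=12) → freq = 23 → Negative. (band=delta, freq=2, channel=7) → freq = 2 → Positive. (band=gamma, freq=20, channel=17) → freq = 20 → Negative. (band=gamma, freq=2, channel=19) → freq = 2 → Positive.

Negative, Positive, Negative, Positive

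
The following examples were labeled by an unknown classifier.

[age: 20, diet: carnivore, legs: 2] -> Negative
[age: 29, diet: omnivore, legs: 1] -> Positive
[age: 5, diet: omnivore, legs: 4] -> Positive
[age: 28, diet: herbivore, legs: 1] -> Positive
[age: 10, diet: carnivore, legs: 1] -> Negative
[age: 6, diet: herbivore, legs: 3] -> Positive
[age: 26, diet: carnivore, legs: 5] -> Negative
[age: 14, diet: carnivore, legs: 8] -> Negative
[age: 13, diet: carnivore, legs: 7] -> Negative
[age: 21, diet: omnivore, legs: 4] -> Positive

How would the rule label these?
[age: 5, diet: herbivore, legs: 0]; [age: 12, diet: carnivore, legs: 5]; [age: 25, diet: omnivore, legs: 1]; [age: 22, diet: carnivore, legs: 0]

Every 'Positive' example satisfies: diet is not carnivore. None of the 'Negative' examples do.
[age: 5, diet: herbivore, legs: 0]: diet is herbivore — fits, so Positive. [age: 12, diet: carnivore, legs: 5]: diet is carnivore — doesn't qualify, so Negative. [age: 25, diet: omnivore, legs: 1]: diet is omnivore — fits, so Positive. [age: 22, diet: carnivore, legs: 0]: diet is carnivore — doesn't qualify, so Negative.

Positive, Negative, Positive, Negative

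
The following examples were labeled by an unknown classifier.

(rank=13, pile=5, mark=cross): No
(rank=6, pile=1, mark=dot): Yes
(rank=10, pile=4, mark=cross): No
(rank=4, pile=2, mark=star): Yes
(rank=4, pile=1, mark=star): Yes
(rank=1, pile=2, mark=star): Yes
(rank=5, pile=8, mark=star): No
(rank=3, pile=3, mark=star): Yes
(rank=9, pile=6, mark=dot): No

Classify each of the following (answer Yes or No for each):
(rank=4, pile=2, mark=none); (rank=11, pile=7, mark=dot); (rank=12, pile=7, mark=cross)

Yes, No, No

One predicate separates the groups cleanly: pile ≤ 3.
Yes: (rank=4, pile=2, mark=none), since pile = 2.
No: (rank=11, pile=7, mark=dot), since pile = 7.
No: (rank=12, pile=7, mark=cross), since pile = 7.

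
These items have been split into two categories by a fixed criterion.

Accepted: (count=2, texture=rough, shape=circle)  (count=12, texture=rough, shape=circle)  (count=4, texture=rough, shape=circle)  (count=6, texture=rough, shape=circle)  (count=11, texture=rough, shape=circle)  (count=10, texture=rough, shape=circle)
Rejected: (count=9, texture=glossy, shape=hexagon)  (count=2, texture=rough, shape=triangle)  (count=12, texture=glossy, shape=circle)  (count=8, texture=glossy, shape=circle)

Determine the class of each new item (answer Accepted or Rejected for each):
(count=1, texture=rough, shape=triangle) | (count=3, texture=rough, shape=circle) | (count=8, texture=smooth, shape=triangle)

The common property of the 'Accepted' items is: shape is circle AND texture is rough. No 'Rejected' item has it.
Rejected: (count=1, texture=rough, shape=triangle), since shape is triangle, texture is rough.
Accepted: (count=3, texture=rough, shape=circle), since shape is circle, texture is rough.
Rejected: (count=8, texture=smooth, shape=triangle), since shape is triangle, texture is smooth.

Rejected, Accepted, Rejected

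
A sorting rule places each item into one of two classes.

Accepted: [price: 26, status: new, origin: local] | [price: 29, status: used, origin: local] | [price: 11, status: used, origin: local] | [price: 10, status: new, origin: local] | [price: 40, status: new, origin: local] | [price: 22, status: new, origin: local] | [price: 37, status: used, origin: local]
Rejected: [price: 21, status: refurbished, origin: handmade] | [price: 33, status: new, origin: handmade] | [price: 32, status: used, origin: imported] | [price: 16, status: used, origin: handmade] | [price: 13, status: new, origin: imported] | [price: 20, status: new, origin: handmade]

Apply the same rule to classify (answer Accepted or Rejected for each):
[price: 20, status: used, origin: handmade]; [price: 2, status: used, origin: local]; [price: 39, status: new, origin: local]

The simplest hypothesis consistent with all the labels is: origin is local.

Rejected, Accepted, Accepted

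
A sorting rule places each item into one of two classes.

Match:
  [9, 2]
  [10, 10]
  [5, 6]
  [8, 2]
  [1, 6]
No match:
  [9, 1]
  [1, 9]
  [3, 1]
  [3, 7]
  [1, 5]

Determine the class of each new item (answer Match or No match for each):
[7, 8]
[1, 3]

Match, No match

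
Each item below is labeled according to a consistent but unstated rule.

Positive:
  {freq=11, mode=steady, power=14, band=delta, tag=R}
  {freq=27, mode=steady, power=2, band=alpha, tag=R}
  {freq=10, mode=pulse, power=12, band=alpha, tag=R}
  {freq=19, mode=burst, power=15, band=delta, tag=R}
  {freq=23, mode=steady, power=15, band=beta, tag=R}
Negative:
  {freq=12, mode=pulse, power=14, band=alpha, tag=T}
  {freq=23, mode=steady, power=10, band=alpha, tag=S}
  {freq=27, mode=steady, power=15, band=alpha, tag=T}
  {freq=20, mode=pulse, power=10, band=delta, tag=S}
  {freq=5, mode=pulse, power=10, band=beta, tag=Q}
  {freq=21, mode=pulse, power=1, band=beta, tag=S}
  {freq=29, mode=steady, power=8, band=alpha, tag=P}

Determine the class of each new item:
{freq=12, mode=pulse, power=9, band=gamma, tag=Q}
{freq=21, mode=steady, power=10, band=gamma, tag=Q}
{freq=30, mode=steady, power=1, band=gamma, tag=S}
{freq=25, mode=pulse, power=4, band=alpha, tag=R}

Negative, Negative, Negative, Positive

The rule appears to be: tag is R.
{freq=12, mode=pulse, power=9, band=gamma, tag=Q} → tag is Q → Negative.
{freq=21, mode=steady, power=10, band=gamma, tag=Q} → tag is Q → Negative.
{freq=30, mode=steady, power=1, band=gamma, tag=S} → tag is S → Negative.
{freq=25, mode=pulse, power=4, band=alpha, tag=R} → tag is R → Positive.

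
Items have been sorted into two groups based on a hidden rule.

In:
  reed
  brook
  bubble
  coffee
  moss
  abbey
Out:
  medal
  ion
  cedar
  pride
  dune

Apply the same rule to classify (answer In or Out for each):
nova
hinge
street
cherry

The distinguishing property — has a double letter — holds for all the 'In' cases and none of the 'Out' cases.

Out, Out, In, In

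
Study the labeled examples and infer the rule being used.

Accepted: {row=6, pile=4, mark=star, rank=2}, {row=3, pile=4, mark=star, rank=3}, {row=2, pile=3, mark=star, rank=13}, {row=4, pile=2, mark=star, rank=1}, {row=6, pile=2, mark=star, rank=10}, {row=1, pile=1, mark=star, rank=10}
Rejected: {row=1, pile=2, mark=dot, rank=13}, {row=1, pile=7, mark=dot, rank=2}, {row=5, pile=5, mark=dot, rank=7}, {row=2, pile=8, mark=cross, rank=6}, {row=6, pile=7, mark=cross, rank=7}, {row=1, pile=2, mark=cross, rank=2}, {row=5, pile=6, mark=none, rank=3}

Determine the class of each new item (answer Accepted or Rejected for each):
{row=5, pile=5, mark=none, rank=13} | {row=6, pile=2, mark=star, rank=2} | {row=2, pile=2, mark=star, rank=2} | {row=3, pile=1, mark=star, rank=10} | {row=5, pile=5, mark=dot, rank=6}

Rejected, Accepted, Accepted, Accepted, Rejected

The simplest hypothesis consistent with all the labels is: mark is star.
{row=5, pile=5, mark=none, rank=13}: Rejected (mark is none). {row=6, pile=2, mark=star, rank=2}: Accepted (mark is star). {row=2, pile=2, mark=star, rank=2}: Accepted (mark is star). {row=3, pile=1, mark=star, rank=10}: Accepted (mark is star). {row=5, pile=5, mark=dot, rank=6}: Rejected (mark is dot).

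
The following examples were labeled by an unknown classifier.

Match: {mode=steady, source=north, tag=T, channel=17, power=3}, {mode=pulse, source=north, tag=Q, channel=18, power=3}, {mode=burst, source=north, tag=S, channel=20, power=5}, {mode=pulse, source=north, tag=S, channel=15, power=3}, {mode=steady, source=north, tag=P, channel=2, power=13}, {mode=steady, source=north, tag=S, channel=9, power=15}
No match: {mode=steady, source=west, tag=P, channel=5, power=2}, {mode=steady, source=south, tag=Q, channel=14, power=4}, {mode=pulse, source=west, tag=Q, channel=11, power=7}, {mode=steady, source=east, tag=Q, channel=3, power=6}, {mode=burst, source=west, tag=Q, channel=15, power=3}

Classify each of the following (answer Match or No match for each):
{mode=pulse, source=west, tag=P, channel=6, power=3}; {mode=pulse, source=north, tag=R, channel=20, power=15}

No match, Match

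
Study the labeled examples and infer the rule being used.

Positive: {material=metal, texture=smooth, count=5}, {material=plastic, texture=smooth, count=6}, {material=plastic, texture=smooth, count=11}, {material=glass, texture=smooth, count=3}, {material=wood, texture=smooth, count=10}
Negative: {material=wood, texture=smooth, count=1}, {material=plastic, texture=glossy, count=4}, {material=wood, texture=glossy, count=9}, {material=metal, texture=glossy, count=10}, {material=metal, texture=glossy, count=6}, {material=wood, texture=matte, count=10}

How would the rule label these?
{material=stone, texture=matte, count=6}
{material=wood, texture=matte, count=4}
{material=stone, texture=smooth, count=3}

Negative, Negative, Positive

The rule appears to be: texture is smooth AND count ≥ 3.
{material=stone, texture=matte, count=6} → texture is matte, count = 6 → Negative. {material=wood, texture=matte, count=4} → texture is matte, count = 4 → Negative. {material=stone, texture=smooth, count=3} → texture is smooth, count = 3 → Positive.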